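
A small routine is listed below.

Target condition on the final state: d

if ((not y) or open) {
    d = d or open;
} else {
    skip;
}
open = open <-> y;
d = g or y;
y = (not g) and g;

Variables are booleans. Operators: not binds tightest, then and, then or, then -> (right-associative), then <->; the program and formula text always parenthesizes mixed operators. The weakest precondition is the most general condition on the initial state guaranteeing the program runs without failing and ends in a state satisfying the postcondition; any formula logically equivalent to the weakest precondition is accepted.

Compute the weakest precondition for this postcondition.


Working backward. After the program, d must hold.
Before y := (not g) and g: d
Before d := g or y: g or y
Before open := open <-> y: g or y
Then branch requires g or y; else branch requires g or y.
Before the if: (((not y) or open) -> (g or y)) and ((not ((not y) or open)) -> (g or y))
Answer: WP = (((not y) or open) -> (g or y)) and ((not ((not y) or open)) -> (g or y))


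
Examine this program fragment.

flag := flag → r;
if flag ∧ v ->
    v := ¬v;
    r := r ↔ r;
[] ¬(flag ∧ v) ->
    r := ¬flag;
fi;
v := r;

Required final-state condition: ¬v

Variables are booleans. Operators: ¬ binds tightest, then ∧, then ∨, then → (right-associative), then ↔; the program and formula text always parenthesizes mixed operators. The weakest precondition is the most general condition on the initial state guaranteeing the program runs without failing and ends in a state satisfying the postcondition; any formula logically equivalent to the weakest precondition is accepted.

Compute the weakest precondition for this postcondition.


Working backward. After the program, ¬v must hold.
Before v := r: ¬r
Then branch requires false; else branch requires flag.
Before the if: (¬(flag ∧ v)) ∧ ((¬(flag ∧ v)) → flag)
Before flag := flag → r: (¬((flag → r) ∧ v)) ∧ ((¬((flag → r) ∧ v)) → (flag → r))
Answer: WP = (¬((flag → r) ∧ v)) ∧ ((¬((flag → r) ∧ v)) → (flag → r))


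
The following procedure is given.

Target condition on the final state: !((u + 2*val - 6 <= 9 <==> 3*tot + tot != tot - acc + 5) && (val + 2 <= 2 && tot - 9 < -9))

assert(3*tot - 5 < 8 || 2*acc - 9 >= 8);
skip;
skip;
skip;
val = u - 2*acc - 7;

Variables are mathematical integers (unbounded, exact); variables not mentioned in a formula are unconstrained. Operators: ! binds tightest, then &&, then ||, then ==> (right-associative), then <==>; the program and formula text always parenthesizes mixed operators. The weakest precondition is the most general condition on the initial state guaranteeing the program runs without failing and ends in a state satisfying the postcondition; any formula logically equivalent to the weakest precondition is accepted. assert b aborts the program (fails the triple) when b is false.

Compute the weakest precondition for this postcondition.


Working backward. After the program, the postcondition !((u + 2*val - 6 <= 9 <==> 3*tot + tot != tot - acc + 5) && (val + 2 <= 2 && tot - 9 < -9)) must hold; in canonical form it is !((u + 2*val <= 15 <==> acc + 3*tot != 5) && val <= 0 && tot < 0).
Before val := u - 2*acc - 7: !((3*u <= 4*acc + 29 <==> acc + 3*tot != 5) && u <= 2*acc + 7 && tot < 0)
Before skip: !((3*u <= 4*acc + 29 <==> acc + 3*tot != 5) && u <= 2*acc + 7 && tot < 0)
Before skip: !((3*u <= 4*acc + 29 <==> acc + 3*tot != 5) && u <= 2*acc + 7 && tot < 0)
Before skip: !((3*u <= 4*acc + 29 <==> acc + 3*tot != 5) && u <= 2*acc + 7 && tot < 0)
Before assert 3*tot - 5 < 8 || 2*acc - 9 >= 8: (3*tot < 13 || 2*acc >= 17) && (!((3*u <= 4*acc + 29 <==> acc + 3*tot != 5) && u <= 2*acc + 7 && tot < 0))
Answer: WP = (3*tot < 13 || 2*acc >= 17) && (!((3*u <= 4*acc + 29 <==> acc + 3*tot != 5) && u <= 2*acc + 7 && tot < 0))


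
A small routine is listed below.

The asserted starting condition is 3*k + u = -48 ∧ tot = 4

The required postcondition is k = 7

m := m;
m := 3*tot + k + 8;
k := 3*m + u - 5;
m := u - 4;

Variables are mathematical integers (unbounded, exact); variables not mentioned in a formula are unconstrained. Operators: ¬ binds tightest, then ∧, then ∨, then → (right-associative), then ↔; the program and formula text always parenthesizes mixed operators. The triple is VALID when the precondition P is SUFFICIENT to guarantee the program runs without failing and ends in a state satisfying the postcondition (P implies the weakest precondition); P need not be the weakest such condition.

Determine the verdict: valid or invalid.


Working backward. After the program, k = 7 must hold.
Before m := u - 4: k = 7
Before k := 3*m + u - 5: 3*m + u = 12
Before m := 3*tot + k + 8: 3*k + 9*tot + u = -12
Before m := m: 3*k + 9*tot + u = -12
The weakest precondition is 3*k + 9*tot + u = -12.
Check whether 3*k + u = -48 ∧ tot = 4 implies it.
Every state satisfying the precondition satisfies the weakest precondition: the implication holds.
Answer: valid


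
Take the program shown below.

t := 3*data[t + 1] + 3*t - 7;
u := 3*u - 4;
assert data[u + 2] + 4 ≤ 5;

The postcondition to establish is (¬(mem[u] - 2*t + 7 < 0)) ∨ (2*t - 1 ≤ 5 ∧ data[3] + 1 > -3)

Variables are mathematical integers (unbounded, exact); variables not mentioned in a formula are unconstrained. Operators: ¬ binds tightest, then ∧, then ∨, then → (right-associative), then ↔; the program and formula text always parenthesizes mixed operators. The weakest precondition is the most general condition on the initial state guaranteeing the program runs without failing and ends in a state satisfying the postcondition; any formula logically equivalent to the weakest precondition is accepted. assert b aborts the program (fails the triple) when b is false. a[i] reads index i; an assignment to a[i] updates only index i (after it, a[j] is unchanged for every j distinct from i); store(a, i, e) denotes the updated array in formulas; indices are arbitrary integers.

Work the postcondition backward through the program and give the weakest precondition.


Working backward. After the program, the postcondition (¬(mem[u] - 2*t + 7 < 0)) ∨ (2*t - 1 ≤ 5 ∧ data[3] + 1 > -3) must hold; in canonical form it is (¬(mem[u] < 2*t - 7)) ∨ (2*t ≤ 6 ∧ data[3] > -4).
Before assert data[u + 2] + 4 ≤ 5: data[u + 2] ≤ 1 ∧ ((¬(mem[u] < 2*t - 7)) ∨ (2*t ≤ 6 ∧ data[3] > -4))
Before u := 3*u - 4: data[3*u - 2] ≤ 1 ∧ ((¬(mem[3*u - 4] < 2*t - 7)) ∨ (2*t ≤ 6 ∧ data[3] > -4))
Before t := 3*data[t + 1] + 3*t - 7: data[3*u - 2] ≤ 1 ∧ ((¬(mem[3*u - 4] < 6*data[t + 1] + 6*t - 21)) ∨ (6*data[t + 1] + 6*t ≤ 20 ∧ data[3] > -4))
Answer: WP = data[3*u - 2] ≤ 1 ∧ ((¬(mem[3*u - 4] < 6*data[t + 1] + 6*t - 21)) ∨ (6*data[t + 1] + 6*t ≤ 20 ∧ data[3] > -4))


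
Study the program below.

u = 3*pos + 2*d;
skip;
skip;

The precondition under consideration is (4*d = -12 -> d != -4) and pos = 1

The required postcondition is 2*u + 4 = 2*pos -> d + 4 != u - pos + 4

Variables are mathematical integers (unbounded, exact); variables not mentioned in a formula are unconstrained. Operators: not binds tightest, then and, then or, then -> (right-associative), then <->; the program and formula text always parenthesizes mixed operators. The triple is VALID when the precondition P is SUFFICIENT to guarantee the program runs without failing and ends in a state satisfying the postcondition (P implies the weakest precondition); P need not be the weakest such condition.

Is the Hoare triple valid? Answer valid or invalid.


Working backward. After the program, the postcondition 2*u + 4 = 2*pos -> d + 4 != u - pos + 4 must hold; in canonical form it is 2*u = 2*pos - 4 -> d + pos != u.
Before skip: 2*u = 2*pos - 4 -> d + pos != u
Before skip: 2*u = 2*pos - 4 -> d + pos != u
Before u := 3*pos + 2*d: 4*d + 4*pos = -4 -> d + 2*pos != 0
The weakest precondition is 4*d + 4*pos = -4 -> d + 2*pos != 0.
Check whether (4*d = -12 -> d != -4) and pos = 1 implies it.
Countermodel: at the initial state d = -2, pos = 1, the precondition holds but the weakest precondition fails.
Answer: invalid


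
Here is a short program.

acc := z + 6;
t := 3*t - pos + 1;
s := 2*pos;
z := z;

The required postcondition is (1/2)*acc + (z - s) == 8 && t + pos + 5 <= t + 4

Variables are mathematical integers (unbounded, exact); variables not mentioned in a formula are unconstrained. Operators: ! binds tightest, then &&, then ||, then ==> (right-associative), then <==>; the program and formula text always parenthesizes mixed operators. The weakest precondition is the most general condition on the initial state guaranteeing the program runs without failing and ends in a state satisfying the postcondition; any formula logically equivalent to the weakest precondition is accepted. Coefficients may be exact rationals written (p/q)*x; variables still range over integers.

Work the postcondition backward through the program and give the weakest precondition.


Working backward. After the program, the postcondition (1/2)*acc + (z - s) == 8 && t + pos + 5 <= t + 4 must hold; in canonical form it is (1/2)*acc + z == s + 8 && pos <= -1.
Before z := z: (1/2)*acc + z == s + 8 && pos <= -1
Before s := 2*pos: (1/2)*acc + z == 2*pos + 8 && pos <= -1
Before t := 3*t - pos + 1: (1/2)*acc + z == 2*pos + 8 && pos <= -1
Before acc := z + 6: (3/2)*z == 2*pos + 5 && pos <= -1
Answer: WP = (3/2)*z == 2*pos + 5 && pos <= -1


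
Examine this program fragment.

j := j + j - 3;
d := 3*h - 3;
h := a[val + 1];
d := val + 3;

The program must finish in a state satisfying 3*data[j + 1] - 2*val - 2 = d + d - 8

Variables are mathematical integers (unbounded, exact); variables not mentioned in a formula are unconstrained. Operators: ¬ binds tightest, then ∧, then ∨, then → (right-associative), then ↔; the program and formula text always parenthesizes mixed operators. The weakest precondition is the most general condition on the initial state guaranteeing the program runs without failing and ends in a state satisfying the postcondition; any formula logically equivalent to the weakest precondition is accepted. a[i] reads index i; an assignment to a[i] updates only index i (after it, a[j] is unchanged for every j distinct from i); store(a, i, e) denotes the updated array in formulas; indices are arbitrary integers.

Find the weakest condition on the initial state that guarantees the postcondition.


Working backward. After the program, the postcondition 3*data[j + 1] - 2*val - 2 = d + d - 8 must hold; in canonical form it is 3*data[j + 1] = 2*d + 2*val - 6.
Before d := val + 3: 3*data[j + 1] = 4*val
Before h := a[val + 1]: 3*data[j + 1] = 4*val
Before d := 3*h - 3: 3*data[j + 1] = 4*val
Before j := j + j - 3: 3*data[2*j - 2] = 4*val
Answer: WP = 3*data[2*j - 2] = 4*val


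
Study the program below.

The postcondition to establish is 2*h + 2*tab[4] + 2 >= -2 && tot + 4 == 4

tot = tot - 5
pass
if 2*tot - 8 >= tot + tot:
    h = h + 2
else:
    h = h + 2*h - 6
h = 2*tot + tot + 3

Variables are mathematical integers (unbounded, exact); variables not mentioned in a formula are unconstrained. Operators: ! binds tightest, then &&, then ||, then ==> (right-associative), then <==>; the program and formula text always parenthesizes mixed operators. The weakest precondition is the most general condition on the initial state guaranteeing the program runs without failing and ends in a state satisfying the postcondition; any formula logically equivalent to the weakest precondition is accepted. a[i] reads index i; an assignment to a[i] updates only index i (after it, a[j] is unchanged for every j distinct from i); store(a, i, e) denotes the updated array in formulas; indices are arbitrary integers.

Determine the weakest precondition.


Working backward. After the program, the postcondition 2*h + 2*tab[4] + 2 >= -2 && tot + 4 == 4 must hold; in canonical form it is 2*tab[4] + 2*h >= -4 && tot == 0.
Before h := 2*tot + tot + 3: 2*tab[4] + 6*tot >= -10 && tot == 0
Then branch requires 2*tab[4] + 6*tot >= -10 && tot == 0; else branch requires 2*tab[4] + 6*tot >= -10 && tot == 0.
Before the if: 2*tab[4] + 6*tot >= -10 && tot == 0
Before skip: 2*tab[4] + 6*tot >= -10 && tot == 0
Before tot := tot - 5: 2*tab[4] + 6*tot >= 20 && tot == 5
Answer: WP = 2*tab[4] + 6*tot >= 20 && tot == 5


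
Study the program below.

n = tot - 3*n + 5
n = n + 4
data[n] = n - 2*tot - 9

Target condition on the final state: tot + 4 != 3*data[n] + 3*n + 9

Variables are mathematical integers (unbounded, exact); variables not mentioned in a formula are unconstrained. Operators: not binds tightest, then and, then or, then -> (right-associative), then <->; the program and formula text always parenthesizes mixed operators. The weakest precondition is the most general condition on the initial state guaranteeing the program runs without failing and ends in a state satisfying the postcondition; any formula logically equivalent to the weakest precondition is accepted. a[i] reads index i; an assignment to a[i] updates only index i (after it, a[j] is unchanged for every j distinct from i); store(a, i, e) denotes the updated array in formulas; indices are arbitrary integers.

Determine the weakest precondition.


Working backward. After the program, the postcondition tot + 4 != 3*data[n] + 3*n + 9 must hold; in canonical form it is tot != 3*data[n] + 3*n + 5.
Before data[n] := n - 2*tot - 9: tot != 3*store(data, n, n - 2*tot - 9)[n] + 3*n + 5
Before n := n + 4: tot != 3*store(data, n + 4, n - 2*tot - 5)[n + 4] + 3*n + 17
Before n := tot - 3*n + 5: 9*n != 3*store(data, -3*n + tot + 9, -3*n - tot)[-3*n + tot + 9] + 2*tot + 32
Answer: WP = 9*n != 3*store(data, -3*n + tot + 9, -3*n - tot)[-3*n + tot + 9] + 2*tot + 32


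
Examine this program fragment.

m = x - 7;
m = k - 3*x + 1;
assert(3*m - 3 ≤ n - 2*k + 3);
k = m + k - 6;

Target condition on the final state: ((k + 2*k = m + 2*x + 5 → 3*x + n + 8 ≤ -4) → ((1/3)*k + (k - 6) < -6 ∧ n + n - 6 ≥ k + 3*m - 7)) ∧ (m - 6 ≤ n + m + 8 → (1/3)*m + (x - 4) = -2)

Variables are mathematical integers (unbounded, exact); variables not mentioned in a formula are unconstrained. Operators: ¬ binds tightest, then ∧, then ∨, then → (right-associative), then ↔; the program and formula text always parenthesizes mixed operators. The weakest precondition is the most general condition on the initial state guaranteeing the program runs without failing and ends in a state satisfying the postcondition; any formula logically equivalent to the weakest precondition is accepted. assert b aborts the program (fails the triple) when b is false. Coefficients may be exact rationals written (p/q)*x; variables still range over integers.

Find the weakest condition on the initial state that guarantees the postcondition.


Working backward. After the program, the postcondition ((k + 2*k = m + 2*x + 5 → 3*x + n + 8 ≤ -4) → ((1/3)*k + (k - 6) < -6 ∧ n + n - 6 ≥ k + 3*m - 7)) ∧ (m - 6 ≤ n + m + 8 → (1/3)*m + (x - 4) = -2) must hold; in canonical form it is ((3*k = m + 2*x + 5 → n + 3*x ≤ -12) → ((4/3)*k < 0 ∧ 2*n ≥ k + 3*m - 1)) ∧ (n ≥ -14 → (1/3)*m + x = 2).
Before k := m + k - 6: ((3*k + 2*m = 2*x + 23 → n + 3*x ≤ -12) → ((4/3)*k + (4/3)*m < 8 ∧ 2*n ≥ k + 4*m - 7)) ∧ (n ≥ -14 → (1/3)*m + x = 2)
Before assert 3*m - 3 ≤ n - 2*k + 3: 2*k + 3*m ≤ n + 6 ∧ ((3*k + 2*m = 2*x + 23 → n + 3*x ≤ -12) → ((4/3)*k + (4/3)*m < 8 ∧ 2*n ≥ k + 4*m - 7)) ∧ (n ≥ -14 → (1/3)*m + x = 2)
Before m := k - 3*x + 1: 5*k ≤ n + 9*x + 3 ∧ ((5*k = 8*x + 21 → n + 3*x ≤ -12) → ((8/3)*k < 4*x + 20/3 ∧ 2*n + 12*x ≥ 5*k - 3)) ∧ (n ≥ -14 → (1/3)*k = 5/3)
Before m := x - 7: 5*k ≤ n + 9*x + 3 ∧ ((5*k = 8*x + 21 → n + 3*x ≤ -12) → ((8/3)*k < 4*x + 20/3 ∧ 2*n + 12*x ≥ 5*k - 3)) ∧ (n ≥ -14 → (1/3)*k = 5/3)
Answer: WP = 5*k ≤ n + 9*x + 3 ∧ ((5*k = 8*x + 21 → n + 3*x ≤ -12) → ((8/3)*k < 4*x + 20/3 ∧ 2*n + 12*x ≥ 5*k - 3)) ∧ (n ≥ -14 → (1/3)*k = 5/3)


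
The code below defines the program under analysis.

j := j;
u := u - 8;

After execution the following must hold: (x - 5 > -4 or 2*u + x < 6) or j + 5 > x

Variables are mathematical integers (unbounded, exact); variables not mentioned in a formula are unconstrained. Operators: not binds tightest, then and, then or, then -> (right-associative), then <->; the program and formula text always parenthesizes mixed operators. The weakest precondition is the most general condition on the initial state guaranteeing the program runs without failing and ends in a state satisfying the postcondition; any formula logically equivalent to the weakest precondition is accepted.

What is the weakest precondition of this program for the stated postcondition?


Working backward. After the program, the postcondition (x - 5 > -4 or 2*u + x < 6) or j + 5 > x must hold; in canonical form it is x > 1 or 2*u + x < 6 or j > x - 5.
Before u := u - 8: x > 1 or 2*u + x < 22 or j > x - 5
Before j := j: x > 1 or 2*u + x < 22 or j > x - 5
Answer: WP = x > 1 or 2*u + x < 22 or j > x - 5


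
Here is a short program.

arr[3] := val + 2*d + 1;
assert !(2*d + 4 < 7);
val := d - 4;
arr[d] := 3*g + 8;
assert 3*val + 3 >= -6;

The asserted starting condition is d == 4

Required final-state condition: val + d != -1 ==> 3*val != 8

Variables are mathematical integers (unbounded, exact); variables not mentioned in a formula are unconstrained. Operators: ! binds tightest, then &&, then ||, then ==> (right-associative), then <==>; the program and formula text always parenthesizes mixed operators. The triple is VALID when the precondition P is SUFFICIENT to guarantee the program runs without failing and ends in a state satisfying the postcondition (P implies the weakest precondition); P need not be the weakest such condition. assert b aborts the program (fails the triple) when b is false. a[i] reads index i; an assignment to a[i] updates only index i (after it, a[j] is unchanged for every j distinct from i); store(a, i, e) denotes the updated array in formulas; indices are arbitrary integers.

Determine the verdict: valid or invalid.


Working backward. After the program, the postcondition val + d != -1 ==> 3*val != 8 must hold; in canonical form it is d + val != -1 ==> 3*val != 8.
Before assert 3*val + 3 >= -6: 3*val >= -9 && (d + val != -1 ==> 3*val != 8)
Before arr[d] := 3*g + 8: 3*val >= -9 && (d + val != -1 ==> 3*val != 8)
Before val := d - 4: 3*d >= 3 && (2*d != 3 ==> 3*d != 20)
Before assert !(2*d + 4 < 7): (!(2*d < 3)) && 3*d >= 3 && (2*d != 3 ==> 3*d != 20)
Before arr[3] := val + 2*d + 1: (!(2*d < 3)) && 3*d >= 3 && (2*d != 3 ==> 3*d != 20)
The weakest precondition is (!(2*d < 3)) && 3*d >= 3 && (2*d != 3 ==> 3*d != 20).
Check whether d == 4 implies it.
Every state satisfying the precondition satisfies the weakest precondition: the implication holds.
Answer: valid


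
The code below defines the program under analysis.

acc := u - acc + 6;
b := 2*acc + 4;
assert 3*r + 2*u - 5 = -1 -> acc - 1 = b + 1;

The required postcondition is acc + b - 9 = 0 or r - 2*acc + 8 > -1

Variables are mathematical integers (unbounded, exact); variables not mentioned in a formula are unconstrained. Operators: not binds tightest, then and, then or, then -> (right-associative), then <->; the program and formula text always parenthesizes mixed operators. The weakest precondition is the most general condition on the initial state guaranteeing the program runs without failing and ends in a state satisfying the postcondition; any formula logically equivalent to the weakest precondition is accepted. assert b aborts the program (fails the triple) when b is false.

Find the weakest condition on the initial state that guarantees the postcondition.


Working backward. After the program, the postcondition acc + b - 9 = 0 or r - 2*acc + 8 > -1 must hold; in canonical form it is acc + b = 9 or r > 2*acc - 9.
Before assert 3*r + 2*u - 5 = -1 -> acc - 1 = b + 1: (3*r + 2*u = 4 -> acc = b + 2) and (acc + b = 9 or r > 2*acc - 9)
Before b := 2*acc + 4: (3*r + 2*u = 4 -> acc = -6) and (3*acc = 5 or r > 2*acc - 9)
Before acc := u - acc + 6: (3*r + 2*u = 4 -> u = acc - 12) and (3*u = 3*acc - 13 or 2*acc + r > 2*u + 3)
Answer: WP = (3*r + 2*u = 4 -> u = acc - 12) and (3*u = 3*acc - 13 or 2*acc + r > 2*u + 3)


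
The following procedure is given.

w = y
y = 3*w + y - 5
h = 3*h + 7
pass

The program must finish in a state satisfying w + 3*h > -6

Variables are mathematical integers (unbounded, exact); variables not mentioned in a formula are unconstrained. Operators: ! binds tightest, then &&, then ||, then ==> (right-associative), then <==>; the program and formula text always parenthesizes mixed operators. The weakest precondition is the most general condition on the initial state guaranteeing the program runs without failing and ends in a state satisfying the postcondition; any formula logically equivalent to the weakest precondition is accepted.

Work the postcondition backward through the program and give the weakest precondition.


Working backward. After the program, the postcondition w + 3*h > -6 must hold; in canonical form it is 3*h + w > -6.
Before skip: 3*h + w > -6
Before h := 3*h + 7: 9*h + w > -27
Before y := 3*w + y - 5: 9*h + w > -27
Before w := y: 9*h + y > -27
Answer: WP = 9*h + y > -27


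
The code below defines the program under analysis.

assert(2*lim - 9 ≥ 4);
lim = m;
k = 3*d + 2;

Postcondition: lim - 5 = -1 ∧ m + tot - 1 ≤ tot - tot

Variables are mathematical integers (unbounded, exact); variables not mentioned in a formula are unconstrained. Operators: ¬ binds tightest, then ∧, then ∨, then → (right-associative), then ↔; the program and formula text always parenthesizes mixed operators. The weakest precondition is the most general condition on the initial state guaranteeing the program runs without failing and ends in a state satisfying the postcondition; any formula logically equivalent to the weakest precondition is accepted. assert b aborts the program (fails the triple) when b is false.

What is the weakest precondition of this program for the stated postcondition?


Working backward. After the program, the postcondition lim - 5 = -1 ∧ m + tot - 1 ≤ tot - tot must hold; in canonical form it is lim = 4 ∧ m + tot ≤ 1.
Before k := 3*d + 2: lim = 4 ∧ m + tot ≤ 1
Before lim := m: m = 4 ∧ m + tot ≤ 1
Before assert 2*lim - 9 ≥ 4: 2*lim ≥ 13 ∧ m = 4 ∧ m + tot ≤ 1
Answer: WP = 2*lim ≥ 13 ∧ m = 4 ∧ m + tot ≤ 1


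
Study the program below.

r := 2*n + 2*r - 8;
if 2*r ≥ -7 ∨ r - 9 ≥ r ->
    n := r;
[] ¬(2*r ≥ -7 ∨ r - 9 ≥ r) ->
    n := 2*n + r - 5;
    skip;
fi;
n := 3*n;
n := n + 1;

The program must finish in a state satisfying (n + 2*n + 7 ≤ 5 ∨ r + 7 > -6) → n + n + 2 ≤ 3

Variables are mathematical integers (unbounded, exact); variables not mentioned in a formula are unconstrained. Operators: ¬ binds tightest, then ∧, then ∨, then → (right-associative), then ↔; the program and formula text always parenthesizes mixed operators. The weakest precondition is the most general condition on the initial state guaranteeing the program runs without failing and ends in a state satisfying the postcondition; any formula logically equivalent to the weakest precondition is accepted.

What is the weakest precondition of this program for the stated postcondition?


Working backward. After the program, the postcondition (n + 2*n + 7 ≤ 5 ∨ r + 7 > -6) → n + n + 2 ≤ 3 must hold; in canonical form it is (3*n ≤ -2 ∨ r > -13) → 2*n ≤ 1.
Before n := n + 1: (3*n ≤ -5 ∨ r > -13) → 2*n ≤ -1
Before n := 3*n: (9*n ≤ -5 ∨ r > -13) → 6*n ≤ -1
Then branch requires (9*r ≤ -5 ∨ r > -13) → 6*r ≤ -1; else branch requires (18*n + 9*r ≤ 40 ∨ r > -13) → 12*n + 6*r ≤ 29.
Before the if: (2*r ≥ -7 → ((9*r ≤ -5 ∨ r > -13) → 6*r ≤ -1)) ∧ ((¬(2*r ≥ -7)) → ((18*n + 9*r ≤ 40 ∨ r > -13) → 12*n + 6*r ≤ 29))
Before r := 2*n + 2*r - 8: (4*n + 4*r ≥ 9 → ((18*n + 18*r ≤ 67 ∨ 2*n + 2*r > -5) → 12*n + 12*r ≤ 47)) ∧ ((¬(4*n + 4*r ≥ 9)) → ((36*n + 18*r ≤ 112 ∨ 2*n + 2*r > -5) → 24*n + 12*r ≤ 77))
Answer: WP = (4*n + 4*r ≥ 9 → ((18*n + 18*r ≤ 67 ∨ 2*n + 2*r > -5) → 12*n + 12*r ≤ 47)) ∧ ((¬(4*n + 4*r ≥ 9)) → ((36*n + 18*r ≤ 112 ∨ 2*n + 2*r > -5) → 24*n + 12*r ≤ 77))


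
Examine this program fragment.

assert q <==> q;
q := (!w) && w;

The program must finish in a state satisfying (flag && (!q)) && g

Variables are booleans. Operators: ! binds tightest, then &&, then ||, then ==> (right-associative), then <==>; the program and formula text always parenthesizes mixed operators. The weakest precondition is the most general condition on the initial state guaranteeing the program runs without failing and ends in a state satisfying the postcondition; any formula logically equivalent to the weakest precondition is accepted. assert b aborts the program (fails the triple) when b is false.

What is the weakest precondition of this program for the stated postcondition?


Working backward. After the program, the postcondition (flag && (!q)) && g must hold; in canonical form it is flag && (!q) && g.
Before q := (!w) && w: flag && g
Before assert q <==> q: flag && g
Answer: WP = flag && g


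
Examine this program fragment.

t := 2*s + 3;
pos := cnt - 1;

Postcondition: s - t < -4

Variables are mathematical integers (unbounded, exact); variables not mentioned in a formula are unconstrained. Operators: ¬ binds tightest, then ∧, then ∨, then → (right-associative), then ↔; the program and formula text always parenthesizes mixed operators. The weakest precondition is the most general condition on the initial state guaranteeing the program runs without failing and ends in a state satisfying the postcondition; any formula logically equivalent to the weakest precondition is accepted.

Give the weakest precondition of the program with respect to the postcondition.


Working backward. After the program, the postcondition s - t < -4 must hold; in canonical form it is s < t - 4.
Before pos := cnt - 1: s < t - 4
Before t := 2*s + 3: s > 1
Answer: WP = s > 1


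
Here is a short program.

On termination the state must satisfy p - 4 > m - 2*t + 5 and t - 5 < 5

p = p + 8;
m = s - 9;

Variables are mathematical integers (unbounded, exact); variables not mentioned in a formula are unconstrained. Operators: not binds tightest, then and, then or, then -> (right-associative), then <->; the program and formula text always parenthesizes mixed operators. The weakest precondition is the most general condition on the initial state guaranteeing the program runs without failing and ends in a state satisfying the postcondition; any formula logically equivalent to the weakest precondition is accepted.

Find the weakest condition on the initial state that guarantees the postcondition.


Working backward. After the program, the postcondition p - 4 > m - 2*t + 5 and t - 5 < 5 must hold; in canonical form it is p + 2*t > m + 9 and t < 10.
Before m := s - 9: p + 2*t > s and t < 10
Before p := p + 8: p + 2*t > s - 8 and t < 10
Answer: WP = p + 2*t > s - 8 and t < 10


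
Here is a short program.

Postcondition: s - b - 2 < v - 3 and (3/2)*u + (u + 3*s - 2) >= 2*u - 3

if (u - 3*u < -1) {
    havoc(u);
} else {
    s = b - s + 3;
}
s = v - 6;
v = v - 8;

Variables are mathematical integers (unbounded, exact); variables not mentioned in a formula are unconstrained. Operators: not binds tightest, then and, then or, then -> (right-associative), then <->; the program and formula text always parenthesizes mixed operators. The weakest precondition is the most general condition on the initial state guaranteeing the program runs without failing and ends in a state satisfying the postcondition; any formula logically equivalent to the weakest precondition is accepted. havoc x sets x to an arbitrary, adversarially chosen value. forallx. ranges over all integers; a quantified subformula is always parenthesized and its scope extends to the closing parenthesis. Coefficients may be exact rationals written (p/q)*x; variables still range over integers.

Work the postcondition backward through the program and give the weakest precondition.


Working backward. After the program, the postcondition s - b - 2 < v - 3 and (3/2)*u + (u + 3*s - 2) >= 2*u - 3 must hold; in canonical form it is s < b + v - 1 and 3*s + (1/2)*u >= -1.
Before v := v - 8: s < b + v - 9 and 3*s + (1/2)*u >= -1
Before s := v - 6: b > 3 and (1/2)*u + 3*v >= 17
Then branch requires forall u_1. (b > 3 and (1/2)*u_1 + 3*v >= 17); else branch requires b > 3 and (1/2)*u + 3*v >= 17.
Before the if: (2*u > 1 -> (forall u_1. (b > 3 and (1/2)*u_1 + 3*v >= 17))) and ((not (2*u > 1)) -> (b > 3 and (1/2)*u + 3*v >= 17))
Answer: WP = (2*u > 1 -> (forall u_1. (b > 3 and (1/2)*u_1 + 3*v >= 17))) and ((not (2*u > 1)) -> (b > 3 and (1/2)*u + 3*v >= 17))


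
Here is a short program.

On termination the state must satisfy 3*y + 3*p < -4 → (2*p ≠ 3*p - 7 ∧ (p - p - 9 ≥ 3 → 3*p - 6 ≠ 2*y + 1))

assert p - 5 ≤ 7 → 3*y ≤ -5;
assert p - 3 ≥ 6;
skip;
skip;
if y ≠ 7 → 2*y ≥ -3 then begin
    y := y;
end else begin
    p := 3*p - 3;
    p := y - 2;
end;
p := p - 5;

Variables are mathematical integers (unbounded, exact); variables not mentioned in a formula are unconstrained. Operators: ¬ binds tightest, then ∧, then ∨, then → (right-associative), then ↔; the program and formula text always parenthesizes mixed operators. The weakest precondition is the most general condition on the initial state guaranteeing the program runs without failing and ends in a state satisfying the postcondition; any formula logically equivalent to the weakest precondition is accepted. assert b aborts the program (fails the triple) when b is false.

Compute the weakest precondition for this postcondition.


Working backward. After the program, the postcondition 3*y + 3*p < -4 → (2*p ≠ 3*p - 7 ∧ (p - p - 9 ≥ 3 → 3*p - 6 ≠ 2*y + 1)) must hold; in canonical form it is 3*p + 3*y < -4 → p ≠ 7.
Before p := p - 5: 3*p + 3*y < 11 → p ≠ 12
Then branch requires 3*p + 3*y < 11 → p ≠ 12; else branch requires 6*y < 17 → y ≠ 14.
Before the if: ((y ≠ 7 → 2*y ≥ -3) → (3*p + 3*y < 11 → p ≠ 12)) ∧ ((¬(y ≠ 7 → 2*y ≥ -3)) → (6*y < 17 → y ≠ 14))
Before skip: ((y ≠ 7 → 2*y ≥ -3) → (3*p + 3*y < 11 → p ≠ 12)) ∧ ((¬(y ≠ 7 → 2*y ≥ -3)) → (6*y < 17 → y ≠ 14))
Before skip: ((y ≠ 7 → 2*y ≥ -3) → (3*p + 3*y < 11 → p ≠ 12)) ∧ ((¬(y ≠ 7 → 2*y ≥ -3)) → (6*y < 17 → y ≠ 14))
Before assert p - 3 ≥ 6: p ≥ 9 ∧ ((y ≠ 7 → 2*y ≥ -3) → (3*p + 3*y < 11 → p ≠ 12)) ∧ ((¬(y ≠ 7 → 2*y ≥ -3)) → (6*y < 17 → y ≠ 14))
Before assert p - 5 ≤ 7 → 3*y ≤ -5: (p ≤ 12 → 3*y ≤ -5) ∧ p ≥ 9 ∧ ((y ≠ 7 → 2*y ≥ -3) → (3*p + 3*y < 11 → p ≠ 12)) ∧ ((¬(y ≠ 7 → 2*y ≥ -3)) → (6*y < 17 → y ≠ 14))
Answer: WP = (p ≤ 12 → 3*y ≤ -5) ∧ p ≥ 9 ∧ ((y ≠ 7 → 2*y ≥ -3) → (3*p + 3*y < 11 → p ≠ 12)) ∧ ((¬(y ≠ 7 → 2*y ≥ -3)) → (6*y < 17 → y ≠ 14))


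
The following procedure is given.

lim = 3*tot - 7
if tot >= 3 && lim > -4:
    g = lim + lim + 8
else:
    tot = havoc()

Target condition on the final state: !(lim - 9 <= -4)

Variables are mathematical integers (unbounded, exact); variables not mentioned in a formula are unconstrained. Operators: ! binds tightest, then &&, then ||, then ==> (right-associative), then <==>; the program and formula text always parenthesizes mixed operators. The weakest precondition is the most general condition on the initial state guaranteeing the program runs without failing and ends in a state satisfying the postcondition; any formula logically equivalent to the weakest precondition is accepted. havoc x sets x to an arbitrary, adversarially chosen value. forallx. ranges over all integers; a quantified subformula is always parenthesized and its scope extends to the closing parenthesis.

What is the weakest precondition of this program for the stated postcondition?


Working backward. After the program, the postcondition !(lim - 9 <= -4) must hold; in canonical form it is !(lim <= 5).
Then branch requires !(lim <= 5); else branch requires !(lim <= 5).
Before the if: ((tot >= 3 && lim > -4) ==> (!(lim <= 5))) && ((!(tot >= 3 && lim > -4)) ==> (!(lim <= 5)))
Before lim := 3*tot - 7: ((tot >= 3 && 3*tot > 3) ==> (!(3*tot <= 12))) && ((!(tot >= 3 && 3*tot > 3)) ==> (!(3*tot <= 12)))
Answer: WP = ((tot >= 3 && 3*tot > 3) ==> (!(3*tot <= 12))) && ((!(tot >= 3 && 3*tot > 3)) ==> (!(3*tot <= 12)))


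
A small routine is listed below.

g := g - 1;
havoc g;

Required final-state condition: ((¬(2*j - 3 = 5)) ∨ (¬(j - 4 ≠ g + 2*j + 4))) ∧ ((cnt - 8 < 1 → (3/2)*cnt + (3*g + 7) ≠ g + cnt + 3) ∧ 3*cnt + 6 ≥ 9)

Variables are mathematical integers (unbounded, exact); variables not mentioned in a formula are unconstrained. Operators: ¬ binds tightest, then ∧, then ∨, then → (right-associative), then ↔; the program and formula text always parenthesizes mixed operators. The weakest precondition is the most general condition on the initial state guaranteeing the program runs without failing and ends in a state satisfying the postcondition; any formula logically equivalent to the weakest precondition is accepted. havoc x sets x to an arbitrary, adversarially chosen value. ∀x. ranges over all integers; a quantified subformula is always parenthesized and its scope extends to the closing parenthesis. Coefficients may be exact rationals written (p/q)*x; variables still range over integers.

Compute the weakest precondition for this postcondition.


Working backward. After the program, the postcondition ((¬(2*j - 3 = 5)) ∨ (¬(j - 4 ≠ g + 2*j + 4))) ∧ ((cnt - 8 < 1 → (3/2)*cnt + (3*g + 7) ≠ g + cnt + 3) ∧ 3*cnt + 6 ≥ 9) must hold; in canonical form it is ((¬(2*j = 8)) ∨ (¬(g + j ≠ -8))) ∧ (cnt < 9 → (1/2)*cnt + 2*g ≠ -4) ∧ 3*cnt ≥ 3.
Before havoc g: ∀g_1. (((¬(2*j = 8)) ∨ (¬(g_1 + j ≠ -8))) ∧ (cnt < 9 → (1/2)*cnt + 2*g_1 ≠ -4) ∧ 3*cnt ≥ 3)
Before g := g - 1: ∀g_1. (((¬(2*j = 8)) ∨ (¬(g_1 + j ≠ -8))) ∧ (cnt < 9 → (1/2)*cnt + 2*g_1 ≠ -4) ∧ 3*cnt ≥ 3)
Answer: WP = ∀g_1. (((¬(2*j = 8)) ∨ (¬(g_1 + j ≠ -8))) ∧ (cnt < 9 → (1/2)*cnt + 2*g_1 ≠ -4) ∧ 3*cnt ≥ 3)


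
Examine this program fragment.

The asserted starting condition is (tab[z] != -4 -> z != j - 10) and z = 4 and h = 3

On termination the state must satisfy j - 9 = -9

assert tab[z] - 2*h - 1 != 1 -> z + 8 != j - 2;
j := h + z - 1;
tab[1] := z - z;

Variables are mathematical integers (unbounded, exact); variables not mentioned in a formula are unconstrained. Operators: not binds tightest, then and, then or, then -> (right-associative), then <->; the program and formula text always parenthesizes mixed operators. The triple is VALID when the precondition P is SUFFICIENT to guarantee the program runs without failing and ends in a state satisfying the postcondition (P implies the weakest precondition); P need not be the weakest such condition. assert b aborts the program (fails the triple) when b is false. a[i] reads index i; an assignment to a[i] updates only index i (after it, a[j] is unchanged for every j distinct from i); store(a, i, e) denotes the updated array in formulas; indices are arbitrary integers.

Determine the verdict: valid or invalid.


Working backward. After the program, the postcondition j - 9 = -9 must hold; in canonical form it is j = 0.
Before tab[1] := z - z: j = 0
Before j := h + z - 1: h + z = 1
Before assert tab[z] - 2*h - 1 != 1 -> z + 8 != j - 2: (tab[z] != 2*h + 2 -> z != j - 10) and h + z = 1
The weakest precondition is (tab[z] != 2*h + 2 -> z != j - 10) and h + z = 1.
Check whether (tab[z] != -4 -> z != j - 10) and z = 4 and h = 3 implies it.
Countermodel: at the initial state h = 3, j = 14, tab = {[4] = -4, elsewhere -4}, z = 4, the precondition holds but the weakest precondition fails.
Answer: invalid


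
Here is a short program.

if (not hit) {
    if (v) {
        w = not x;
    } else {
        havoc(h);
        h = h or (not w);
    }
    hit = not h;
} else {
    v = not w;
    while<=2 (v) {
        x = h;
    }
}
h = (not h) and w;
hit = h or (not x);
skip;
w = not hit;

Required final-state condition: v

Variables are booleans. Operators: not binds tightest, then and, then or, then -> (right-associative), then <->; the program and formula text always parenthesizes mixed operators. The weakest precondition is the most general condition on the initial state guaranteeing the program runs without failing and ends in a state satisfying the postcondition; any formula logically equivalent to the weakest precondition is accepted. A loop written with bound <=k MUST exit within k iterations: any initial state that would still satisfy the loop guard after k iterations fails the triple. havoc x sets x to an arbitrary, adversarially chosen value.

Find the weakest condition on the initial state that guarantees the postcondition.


Working backward. After the program, v must hold.
Before w := not hit: v
Before skip: v
Before hit := h or (not x): v
Before h := (not h) and w: v
Then branch requires (not v) -> v; else branch requires ((not w) -> (w and (w -> (not w)))) and (w -> (not w)).
Before the if: ((not hit) -> ((not v) -> v)) and (hit -> (((not w) -> (w and (w -> (not w)))) and (w -> (not w))))
Answer: WP = ((not hit) -> ((not v) -> v)) and (hit -> (((not w) -> (w and (w -> (not w)))) and (w -> (not w))))


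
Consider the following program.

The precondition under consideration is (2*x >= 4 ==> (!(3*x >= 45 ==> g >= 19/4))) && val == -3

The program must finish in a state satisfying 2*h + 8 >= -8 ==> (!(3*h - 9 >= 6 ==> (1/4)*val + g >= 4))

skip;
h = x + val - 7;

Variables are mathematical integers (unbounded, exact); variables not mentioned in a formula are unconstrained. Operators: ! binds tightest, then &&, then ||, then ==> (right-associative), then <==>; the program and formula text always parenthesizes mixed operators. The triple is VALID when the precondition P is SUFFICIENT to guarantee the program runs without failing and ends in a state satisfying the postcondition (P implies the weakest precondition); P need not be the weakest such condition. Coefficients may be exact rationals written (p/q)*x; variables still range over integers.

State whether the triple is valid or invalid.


Working backward. After the program, the postcondition 2*h + 8 >= -8 ==> (!(3*h - 9 >= 6 ==> (1/4)*val + g >= 4)) must hold; in canonical form it is 2*h >= -16 ==> (!(3*h >= 15 ==> g + (1/4)*val >= 4)).
Before h := x + val - 7: 2*val + 2*x >= -2 ==> (!(3*val + 3*x >= 36 ==> g + (1/4)*val >= 4))
Before skip: 2*val + 2*x >= -2 ==> (!(3*val + 3*x >= 36 ==> g + (1/4)*val >= 4))
The weakest precondition is 2*val + 2*x >= -2 ==> (!(3*val + 3*x >= 36 ==> g + (1/4)*val >= 4)).
Check whether (2*x >= 4 ==> (!(3*x >= 45 ==> g >= 19/4))) && val == -3 implies it.
Every state satisfying the precondition satisfies the weakest precondition: the implication holds.
Answer: valid


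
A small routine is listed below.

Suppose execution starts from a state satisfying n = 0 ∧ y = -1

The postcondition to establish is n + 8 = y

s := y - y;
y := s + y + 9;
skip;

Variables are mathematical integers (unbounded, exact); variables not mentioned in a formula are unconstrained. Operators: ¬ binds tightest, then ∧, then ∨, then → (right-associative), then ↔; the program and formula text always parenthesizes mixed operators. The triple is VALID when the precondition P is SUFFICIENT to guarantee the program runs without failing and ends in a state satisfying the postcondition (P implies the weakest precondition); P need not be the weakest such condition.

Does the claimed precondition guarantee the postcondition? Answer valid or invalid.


Working backward. After the program, the postcondition n + 8 = y must hold; in canonical form it is n = y - 8.
Before skip: n = y - 8
Before y := s + y + 9: n = s + y + 1
Before s := y - y: n = y + 1
The weakest precondition is n = y + 1.
Check whether n = 0 ∧ y = -1 implies it.
Every state satisfying the precondition satisfies the weakest precondition: the implication holds.
Answer: valid
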